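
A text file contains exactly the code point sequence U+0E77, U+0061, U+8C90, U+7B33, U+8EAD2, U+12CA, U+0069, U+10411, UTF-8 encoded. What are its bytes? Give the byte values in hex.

E0 B9 B7 61 E8 B2 90 E7 AC B3 F2 8E AB 92 E1 8B 8A 69 F0 90 90 91

U+0E77: 3-byte form → E0 B9 B7.
U+0061: 1-byte form → 61.
U+8C90: 3-byte form → E8 B2 90.
U+7B33: 3-byte form → E7 AC B3.
U+8EAD2: 4-byte form → F2 8E AB 92.
U+12CA: 3-byte form → E1 8B 8A.
U+0069: 1-byte form → 69.
U+10411: 4-byte form → F0 90 90 91.
Concatenated (22 bytes): E0 B9 B7 61 E8 B2 90 E7 AC B3 F2 8E AB 92 E1 8B 8A 69 F0 90 90 91.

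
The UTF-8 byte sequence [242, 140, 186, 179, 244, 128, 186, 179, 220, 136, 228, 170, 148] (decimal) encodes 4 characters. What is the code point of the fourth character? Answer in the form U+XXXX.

U+4A94

Offset 0: leading byte 0xF2 = 11110010 → 4-byte char #1 = F2 8C BA B3.
Offset 4: leading byte 0xF4 = 11110100 → 4-byte char #2 = F4 80 BA B3.
Offset 8: leading byte 0xDC = 11011100 → 2-byte char #3 = DC 88.
Offset 10: leading byte 0xE4 = 11100100 → 3-byte char #4 = E4 AA 94.
Leading byte 0xE4 = 11100100 matches 1110xxxx → 3-byte sequence.
Byte 1: 0xE4 = 11100100, payload 0100 (4 bits).
Byte 2: 0xAA = 10101010 (10xxxxxx ✓), payload 101010.
Byte 3: 0x94 = 10010100 (10xxxxxx ✓), payload 010100.
Concatenate: 0100101010010100 = 0x4A94 (16 bits → U+4A94).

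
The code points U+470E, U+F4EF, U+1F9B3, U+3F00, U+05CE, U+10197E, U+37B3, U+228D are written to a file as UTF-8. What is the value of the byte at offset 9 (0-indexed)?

U+470E → 3-byte form E4 9C 8E at offsets 0–2.
U+F4EF → 3-byte form EF 93 AF at offsets 3–5.
U+1F9B3 → 4-byte form F0 9F A6 B3 at offsets 6–9.
Offset 9 falls in char 3's range; it's byte 4 of F0 9F A6 B3 = 0xB3.

0xB3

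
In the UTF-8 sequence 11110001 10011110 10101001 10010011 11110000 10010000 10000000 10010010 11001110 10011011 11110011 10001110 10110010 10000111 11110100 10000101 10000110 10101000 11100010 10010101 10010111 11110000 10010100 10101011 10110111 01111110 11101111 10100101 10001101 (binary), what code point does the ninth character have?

Offset 0: leading byte 0xF1 = 11110001 → 4-byte char #1 = F1 9E A9 93.
Offset 4: leading byte 0xF0 = 11110000 → 4-byte char #2 = F0 90 80 92.
Offset 8: leading byte 0xCE = 11001110 → 2-byte char #3 = CE 9B.
Offset 10: leading byte 0xF3 = 11110011 → 4-byte char #4 = F3 8E B2 87.
Offset 14: leading byte 0xF4 = 11110100 → 4-byte char #5 = F4 85 86 A8.
Offset 18: leading byte 0xE2 = 11100010 → 3-byte char #6 = E2 95 97.
Offset 21: leading byte 0xF0 = 11110000 → 4-byte char #7 = F0 94 AB B7.
Offset 25: leading byte 0x7E = 01111110 → 1-byte char #8 = 7E.
Offset 26: leading byte 0xEF = 11101111 → 3-byte char #9 = EF A5 8D.
Leading byte 0xEF = 11101111 matches 1110xxxx → 3-byte sequence.
Byte 1: 0xEF = 11101111, payload 1111 (4 bits).
Byte 2: 0xA5 = 10100101 (10xxxxxx ✓), payload 100101.
Byte 3: 0x8D = 10001101 (10xxxxxx ✓), payload 001101.
Concatenate: 1111100101001101 = 0xF94D (16 bits → U+F94D).

U+F94D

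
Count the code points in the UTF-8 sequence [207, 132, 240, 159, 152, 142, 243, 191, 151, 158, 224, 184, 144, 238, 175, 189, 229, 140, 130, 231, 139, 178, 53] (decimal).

Byte at offset 0: 0xCF = 11001111 → 2-byte char (#1). Advance 2.
Byte at offset 2: 0xF0 = 11110000 → 4-byte char (#2). Advance 4.
Byte at offset 6: 0xF3 = 11110011 → 4-byte char (#3). Advance 4.
Byte at offset 10: 0xE0 = 11100000 → 3-byte char (#4). Advance 3.
Byte at offset 13: 0xEE = 11101110 → 3-byte char (#5). Advance 3.
Byte at offset 16: 0xE5 = 11100101 → 3-byte char (#6). Advance 3.
Byte at offset 19: 0xE7 = 11100111 → 3-byte char (#7). Advance 3.
Byte at offset 22: 0x35 = 00110101 → 1-byte char (#8). Advance 1.
Reached end at offset 23 after 8 code points.

8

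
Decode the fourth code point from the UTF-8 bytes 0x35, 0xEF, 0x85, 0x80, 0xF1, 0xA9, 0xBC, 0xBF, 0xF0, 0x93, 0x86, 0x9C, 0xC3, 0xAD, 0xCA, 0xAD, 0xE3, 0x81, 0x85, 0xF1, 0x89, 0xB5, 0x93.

U+1319C

Offset 0: leading byte 0x35 = 00110101 → 1-byte char #1 = 35.
Offset 1: leading byte 0xEF = 11101111 → 3-byte char #2 = EF 85 80.
Offset 4: leading byte 0xF1 = 11110001 → 4-byte char #3 = F1 A9 BC BF.
Offset 8: leading byte 0xF0 = 11110000 → 4-byte char #4 = F0 93 86 9C.
Leading byte 0xF0 = 11110000 matches 11110xxx → 4-byte sequence.
Byte 1: 0xF0 = 11110000, payload 000 (3 bits).
Byte 2: 0x93 = 10010011 (10xxxxxx ✓), payload 010011.
Byte 3: 0x86 = 10000110 (10xxxxxx ✓), payload 000110.
Byte 4: 0x9C = 10011100 (10xxxxxx ✓), payload 011100.
Concatenate: 000010011000110011100 = 0x1319C (21 bits → U+1319C).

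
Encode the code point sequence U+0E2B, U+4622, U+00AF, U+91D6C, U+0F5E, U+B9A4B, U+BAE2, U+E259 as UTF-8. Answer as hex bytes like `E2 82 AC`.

E0 B8 AB E4 98 A2 C2 AF F2 91 B5 AC E0 BD 9E F2 B9 A9 8B EB AB A2 EE 89 99

U+0E2B: 3-byte form → E0 B8 AB.
U+4622: 3-byte form → E4 98 A2.
U+00AF: 2-byte form → C2 AF.
U+91D6C: 4-byte form → F2 91 B5 AC.
U+0F5E: 3-byte form → E0 BD 9E.
U+B9A4B: 4-byte form → F2 B9 A9 8B.
U+BAE2: 3-byte form → EB AB A2.
U+E259: 3-byte form → EE 89 99.
Concatenated (25 bytes): E0 B8 AB E4 98 A2 C2 AF F2 91 B5 AC E0 BD 9E F2 B9 A9 8B EB AB A2 EE 89 99.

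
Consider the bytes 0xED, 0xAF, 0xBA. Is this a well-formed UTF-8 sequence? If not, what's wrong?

Structurally a 3-byte sequence; payload = 0xDBFA.
But 0xDBFA is in U+D800–U+DFFF, the surrogate range. Surrogates are not Unicode scalar values and are forbidden in UTF-8.

invalid (encodes a surrogate (U+D800–U+DFFF))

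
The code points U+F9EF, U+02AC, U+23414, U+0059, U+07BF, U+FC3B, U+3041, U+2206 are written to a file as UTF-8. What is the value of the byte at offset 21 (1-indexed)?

1-indexed offset 21 is 0-indexed offset 20.
U+F9EF → 3-byte form EF A7 AF at offsets 0–2.
U+02AC → 2-byte form CA AC at offsets 3–4.
U+23414 → 4-byte form F0 A3 90 94 at offsets 5–8.
U+0059 → 1-byte form 59 at offsets 9–9.
U+07BF → 2-byte form DE BF at offsets 10–11.
U+FC3B → 3-byte form EF B0 BB at offsets 12–14.
U+3041 → 3-byte form E3 81 81 at offsets 15–17.
U+2206 → 3-byte form E2 88 86 at offsets 18–20.
Offset 20 falls in char 8's range; it's byte 3 of E2 88 86 = 0x86.

0x86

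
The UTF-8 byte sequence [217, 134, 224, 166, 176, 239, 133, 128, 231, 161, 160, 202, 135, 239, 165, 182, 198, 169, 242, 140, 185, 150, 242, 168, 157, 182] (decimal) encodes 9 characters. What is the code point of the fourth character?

U+7860

Offset 0: leading byte 0xD9 = 11011001 → 2-byte char #1 = D9 86.
Offset 2: leading byte 0xE0 = 11100000 → 3-byte char #2 = E0 A6 B0.
Offset 5: leading byte 0xEF = 11101111 → 3-byte char #3 = EF 85 80.
Offset 8: leading byte 0xE7 = 11100111 → 3-byte char #4 = E7 A1 A0.
Leading byte 0xE7 = 11100111 matches 1110xxxx → 3-byte sequence.
Byte 1: 0xE7 = 11100111, payload 0111 (4 bits).
Byte 2: 0xA1 = 10100001 (10xxxxxx ✓), payload 100001.
Byte 3: 0xA0 = 10100000 (10xxxxxx ✓), payload 100000.
Concatenate: 0111100001100000 = 0x7860 (16 bits → U+7860).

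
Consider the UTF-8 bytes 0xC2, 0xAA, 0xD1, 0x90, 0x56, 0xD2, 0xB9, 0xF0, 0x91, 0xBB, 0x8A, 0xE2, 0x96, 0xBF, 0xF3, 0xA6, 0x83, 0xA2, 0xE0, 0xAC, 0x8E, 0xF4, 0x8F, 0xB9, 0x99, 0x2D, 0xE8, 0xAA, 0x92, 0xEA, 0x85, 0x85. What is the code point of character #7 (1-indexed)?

U+E60E2

Offset 0: leading byte 0xC2 = 11000010 → 2-byte char #1 = C2 AA.
Offset 2: leading byte 0xD1 = 11010001 → 2-byte char #2 = D1 90.
Offset 4: leading byte 0x56 = 01010110 → 1-byte char #3 = 56.
Offset 5: leading byte 0xD2 = 11010010 → 2-byte char #4 = D2 B9.
Offset 7: leading byte 0xF0 = 11110000 → 4-byte char #5 = F0 91 BB 8A.
Offset 11: leading byte 0xE2 = 11100010 → 3-byte char #6 = E2 96 BF.
Offset 14: leading byte 0xF3 = 11110011 → 4-byte char #7 = F3 A6 83 A2.
Leading byte 0xF3 = 11110011 matches 11110xxx → 4-byte sequence.
Byte 1: 0xF3 = 11110011, payload 011 (3 bits).
Byte 2: 0xA6 = 10100110 (10xxxxxx ✓), payload 100110.
Byte 3: 0x83 = 10000011 (10xxxxxx ✓), payload 000011.
Byte 4: 0xA2 = 10100010 (10xxxxxx ✓), payload 100010.
Concatenate: 011100110000011100010 = 0xE60E2 (21 bits → U+E60E2).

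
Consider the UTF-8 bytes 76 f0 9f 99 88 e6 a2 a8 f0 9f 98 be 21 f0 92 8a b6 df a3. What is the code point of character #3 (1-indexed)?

U+68A8

Offset 0: leading byte 0x76 = 01110110 → 1-byte char #1 = 76.
Offset 1: leading byte 0xF0 = 11110000 → 4-byte char #2 = F0 9F 99 88.
Offset 5: leading byte 0xE6 = 11100110 → 3-byte char #3 = E6 A2 A8.
Leading byte 0xE6 = 11100110 matches 1110xxxx → 3-byte sequence.
Byte 1: 0xE6 = 11100110, payload 0110 (4 bits).
Byte 2: 0xA2 = 10100010 (10xxxxxx ✓), payload 100010.
Byte 3: 0xA8 = 10101000 (10xxxxxx ✓), payload 101000.
Concatenate: 0110100010101000 = 0x68A8 (16 bits → U+68A8).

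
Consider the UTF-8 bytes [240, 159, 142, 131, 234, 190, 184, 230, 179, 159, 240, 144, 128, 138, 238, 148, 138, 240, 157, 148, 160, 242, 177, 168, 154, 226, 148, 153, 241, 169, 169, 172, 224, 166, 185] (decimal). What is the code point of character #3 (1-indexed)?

U+6CDF

Offset 0: leading byte 0xF0 = 11110000 → 4-byte char #1 = F0 9F 8E 83.
Offset 4: leading byte 0xEA = 11101010 → 3-byte char #2 = EA BE B8.
Offset 7: leading byte 0xE6 = 11100110 → 3-byte char #3 = E6 B3 9F.
Leading byte 0xE6 = 11100110 matches 1110xxxx → 3-byte sequence.
Byte 1: 0xE6 = 11100110, payload 0110 (4 bits).
Byte 2: 0xB3 = 10110011 (10xxxxxx ✓), payload 110011.
Byte 3: 0x9F = 10011111 (10xxxxxx ✓), payload 011111.
Concatenate: 0110110011011111 = 0x6CDF (16 bits → U+6CDF).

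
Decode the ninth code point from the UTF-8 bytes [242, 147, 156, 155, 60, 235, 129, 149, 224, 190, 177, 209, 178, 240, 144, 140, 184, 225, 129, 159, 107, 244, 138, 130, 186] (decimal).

U+10A0BA

Offset 0: leading byte 0xF2 = 11110010 → 4-byte char #1 = F2 93 9C 9B.
Offset 4: leading byte 0x3C = 00111100 → 1-byte char #2 = 3C.
Offset 5: leading byte 0xEB = 11101011 → 3-byte char #3 = EB 81 95.
Offset 8: leading byte 0xE0 = 11100000 → 3-byte char #4 = E0 BE B1.
Offset 11: leading byte 0xD1 = 11010001 → 2-byte char #5 = D1 B2.
Offset 13: leading byte 0xF0 = 11110000 → 4-byte char #6 = F0 90 8C B8.
Offset 17: leading byte 0xE1 = 11100001 → 3-byte char #7 = E1 81 9F.
Offset 20: leading byte 0x6B = 01101011 → 1-byte char #8 = 6B.
Offset 21: leading byte 0xF4 = 11110100 → 4-byte char #9 = F4 8A 82 BA.
Leading byte 0xF4 = 11110100 matches 11110xxx → 4-byte sequence.
Byte 1: 0xF4 = 11110100, payload 100 (3 bits).
Byte 2: 0x8A = 10001010 (10xxxxxx ✓), payload 001010.
Byte 3: 0x82 = 10000010 (10xxxxxx ✓), payload 000010.
Byte 4: 0xBA = 10111010 (10xxxxxx ✓), payload 111010.
Concatenate: 100001010000010111010 = 0x10A0BA (21 bits → U+10A0BA).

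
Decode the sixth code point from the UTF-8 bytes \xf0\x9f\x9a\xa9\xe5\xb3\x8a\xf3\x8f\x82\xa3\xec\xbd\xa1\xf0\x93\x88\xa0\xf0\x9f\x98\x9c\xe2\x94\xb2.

Offset 0: leading byte 0xF0 = 11110000 → 4-byte char #1 = F0 9F 9A A9.
Offset 4: leading byte 0xE5 = 11100101 → 3-byte char #2 = E5 B3 8A.
Offset 7: leading byte 0xF3 = 11110011 → 4-byte char #3 = F3 8F 82 A3.
Offset 11: leading byte 0xEC = 11101100 → 3-byte char #4 = EC BD A1.
Offset 14: leading byte 0xF0 = 11110000 → 4-byte char #5 = F0 93 88 A0.
Offset 18: leading byte 0xF0 = 11110000 → 4-byte char #6 = F0 9F 98 9C.
Leading byte 0xF0 = 11110000 matches 11110xxx → 4-byte sequence.
Byte 1: 0xF0 = 11110000, payload 000 (3 bits).
Byte 2: 0x9F = 10011111 (10xxxxxx ✓), payload 011111.
Byte 3: 0x98 = 10011000 (10xxxxxx ✓), payload 011000.
Byte 4: 0x9C = 10011100 (10xxxxxx ✓), payload 011100.
Concatenate: 000011111011000011100 = 0x1F61C (21 bits → U+1F61C).

U+1F61C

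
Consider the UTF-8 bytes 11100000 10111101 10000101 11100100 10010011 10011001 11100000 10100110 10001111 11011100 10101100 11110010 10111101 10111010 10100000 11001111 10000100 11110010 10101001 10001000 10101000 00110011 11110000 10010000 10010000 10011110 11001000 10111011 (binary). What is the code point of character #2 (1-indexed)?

Offset 0: leading byte 0xE0 = 11100000 → 3-byte char #1 = E0 BD 85.
Offset 3: leading byte 0xE4 = 11100100 → 3-byte char #2 = E4 93 99.
Leading byte 0xE4 = 11100100 matches 1110xxxx → 3-byte sequence.
Byte 1: 0xE4 = 11100100, payload 0100 (4 bits).
Byte 2: 0x93 = 10010011 (10xxxxxx ✓), payload 010011.
Byte 3: 0x99 = 10011001 (10xxxxxx ✓), payload 011001.
Concatenate: 0100010011011001 = 0x44D9 (16 bits → U+44D9).

U+44D9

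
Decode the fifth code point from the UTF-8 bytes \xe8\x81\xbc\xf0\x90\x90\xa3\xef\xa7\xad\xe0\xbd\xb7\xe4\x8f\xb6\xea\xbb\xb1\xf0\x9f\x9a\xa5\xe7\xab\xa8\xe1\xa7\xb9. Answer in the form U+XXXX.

Offset 0: leading byte 0xE8 = 11101000 → 3-byte char #1 = E8 81 BC.
Offset 3: leading byte 0xF0 = 11110000 → 4-byte char #2 = F0 90 90 A3.
Offset 7: leading byte 0xEF = 11101111 → 3-byte char #3 = EF A7 AD.
Offset 10: leading byte 0xE0 = 11100000 → 3-byte char #4 = E0 BD B7.
Offset 13: leading byte 0xE4 = 11100100 → 3-byte char #5 = E4 8F B6.
Leading byte 0xE4 = 11100100 matches 1110xxxx → 3-byte sequence.
Byte 1: 0xE4 = 11100100, payload 0100 (4 bits).
Byte 2: 0x8F = 10001111 (10xxxxxx ✓), payload 001111.
Byte 3: 0xB6 = 10110110 (10xxxxxx ✓), payload 110110.
Concatenate: 0100001111110110 = 0x43F6 (16 bits → U+43F6).

U+43F6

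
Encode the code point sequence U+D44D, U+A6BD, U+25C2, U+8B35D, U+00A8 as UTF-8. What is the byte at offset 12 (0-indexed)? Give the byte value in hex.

U+D44D → 3-byte form ED 91 8D at offsets 0–2.
U+A6BD → 3-byte form EA 9A BD at offsets 3–5.
U+25C2 → 3-byte form E2 97 82 at offsets 6–8.
U+8B35D → 4-byte form F2 8B 8D 9D at offsets 9–12.
Offset 12 falls in char 4's range; it's byte 4 of F2 8B 8D 9D = 0x9D.

0x9D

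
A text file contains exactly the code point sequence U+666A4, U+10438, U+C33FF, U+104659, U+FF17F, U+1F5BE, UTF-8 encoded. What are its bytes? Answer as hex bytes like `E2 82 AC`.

U+666A4: 4-byte form → F1 A6 9A A4.
U+10438: 4-byte form → F0 90 90 B8.
U+C33FF: 4-byte form → F3 83 8F BF.
U+104659: 4-byte form → F4 84 99 99.
U+FF17F: 4-byte form → F3 BF 85 BF.
U+1F5BE: 4-byte form → F0 9F 96 BE.
Concatenated (24 bytes): F1 A6 9A A4 F0 90 90 B8 F3 83 8F BF F4 84 99 99 F3 BF 85 BF F0 9F 96 BE.

F1 A6 9A A4 F0 90 90 B8 F3 83 8F BF F4 84 99 99 F3 BF 85 BF F0 9F 96 BE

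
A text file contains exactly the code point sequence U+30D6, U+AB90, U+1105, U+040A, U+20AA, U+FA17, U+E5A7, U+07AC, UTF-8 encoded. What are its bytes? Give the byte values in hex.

U+30D6: 3-byte form → E3 83 96.
U+AB90: 3-byte form → EA AE 90.
U+1105: 3-byte form → E1 84 85.
U+040A: 2-byte form → D0 8A.
U+20AA: 3-byte form → E2 82 AA.
U+FA17: 3-byte form → EF A8 97.
U+E5A7: 3-byte form → EE 96 A7.
U+07AC: 2-byte form → DE AC.
Concatenated (22 bytes): E3 83 96 EA AE 90 E1 84 85 D0 8A E2 82 AA EF A8 97 EE 96 A7 DE AC.

E3 83 96 EA AE 90 E1 84 85 D0 8A E2 82 AA EF A8 97 EE 96 A7 DE AC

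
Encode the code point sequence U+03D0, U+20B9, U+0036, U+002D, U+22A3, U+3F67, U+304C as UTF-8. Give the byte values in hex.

U+03D0: 2-byte form → CF 90.
U+20B9: 3-byte form → E2 82 B9.
U+0036: 1-byte form → 36.
U+002D: 1-byte form → 2D.
U+22A3: 3-byte form → E2 8A A3.
U+3F67: 3-byte form → E3 BD A7.
U+304C: 3-byte form → E3 81 8C.
Concatenated (16 bytes): CF 90 E2 82 B9 36 2D E2 8A A3 E3 BD A7 E3 81 8C.

CF 90 E2 82 B9 36 2D E2 8A A3 E3 BD A7 E3 81 8C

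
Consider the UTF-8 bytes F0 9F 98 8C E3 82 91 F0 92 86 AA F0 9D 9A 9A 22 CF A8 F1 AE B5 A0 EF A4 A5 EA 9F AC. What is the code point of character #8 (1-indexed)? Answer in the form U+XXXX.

Offset 0: leading byte 0xF0 = 11110000 → 4-byte char #1 = F0 9F 98 8C.
Offset 4: leading byte 0xE3 = 11100011 → 3-byte char #2 = E3 82 91.
Offset 7: leading byte 0xF0 = 11110000 → 4-byte char #3 = F0 92 86 AA.
Offset 11: leading byte 0xF0 = 11110000 → 4-byte char #4 = F0 9D 9A 9A.
Offset 15: leading byte 0x22 = 00100010 → 1-byte char #5 = 22.
Offset 16: leading byte 0xCF = 11001111 → 2-byte char #6 = CF A8.
Offset 18: leading byte 0xF1 = 11110001 → 4-byte char #7 = F1 AE B5 A0.
Offset 22: leading byte 0xEF = 11101111 → 3-byte char #8 = EF A4 A5.
Leading byte 0xEF = 11101111 matches 1110xxxx → 3-byte sequence.
Byte 1: 0xEF = 11101111, payload 1111 (4 bits).
Byte 2: 0xA4 = 10100100 (10xxxxxx ✓), payload 100100.
Byte 3: 0xA5 = 10100101 (10xxxxxx ✓), payload 100101.
Concatenate: 1111100100100101 = 0xF925 (16 bits → U+F925).

U+F925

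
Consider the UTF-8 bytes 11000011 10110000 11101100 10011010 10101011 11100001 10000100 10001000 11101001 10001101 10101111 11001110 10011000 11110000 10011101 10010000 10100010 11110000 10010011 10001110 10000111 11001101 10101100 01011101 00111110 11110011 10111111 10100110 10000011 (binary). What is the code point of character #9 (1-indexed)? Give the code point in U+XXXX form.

U+005D

Offset 0: leading byte 0xC3 = 11000011 → 2-byte char #1 = C3 B0.
Offset 2: leading byte 0xEC = 11101100 → 3-byte char #2 = EC 9A AB.
Offset 5: leading byte 0xE1 = 11100001 → 3-byte char #3 = E1 84 88.
Offset 8: leading byte 0xE9 = 11101001 → 3-byte char #4 = E9 8D AF.
Offset 11: leading byte 0xCE = 11001110 → 2-byte char #5 = CE 98.
Offset 13: leading byte 0xF0 = 11110000 → 4-byte char #6 = F0 9D 90 A2.
Offset 17: leading byte 0xF0 = 11110000 → 4-byte char #7 = F0 93 8E 87.
Offset 21: leading byte 0xCD = 11001101 → 2-byte char #8 = CD AC.
Offset 23: leading byte 0x5D = 01011101 → 1-byte char #9 = 5D.
Leading byte 0x5D = 01011101 matches 0xxxxxxx → 1-byte sequence.
Byte 1: 0x5D = 01011101, payload 1011101 (7 bits).
Concatenate: 1011101 = 0x5D (7 bits → U+005D).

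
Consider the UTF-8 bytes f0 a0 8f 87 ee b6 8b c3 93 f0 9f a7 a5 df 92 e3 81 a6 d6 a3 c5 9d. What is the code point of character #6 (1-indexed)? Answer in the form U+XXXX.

Offset 0: leading byte 0xF0 = 11110000 → 4-byte char #1 = F0 A0 8F 87.
Offset 4: leading byte 0xEE = 11101110 → 3-byte char #2 = EE B6 8B.
Offset 7: leading byte 0xC3 = 11000011 → 2-byte char #3 = C3 93.
Offset 9: leading byte 0xF0 = 11110000 → 4-byte char #4 = F0 9F A7 A5.
Offset 13: leading byte 0xDF = 11011111 → 2-byte char #5 = DF 92.
Offset 15: leading byte 0xE3 = 11100011 → 3-byte char #6 = E3 81 A6.
Leading byte 0xE3 = 11100011 matches 1110xxxx → 3-byte sequence.
Byte 1: 0xE3 = 11100011, payload 0011 (4 bits).
Byte 2: 0x81 = 10000001 (10xxxxxx ✓), payload 000001.
Byte 3: 0xA6 = 10100110 (10xxxxxx ✓), payload 100110.
Concatenate: 0011000001100110 = 0x3066 (16 bits → U+3066).

U+3066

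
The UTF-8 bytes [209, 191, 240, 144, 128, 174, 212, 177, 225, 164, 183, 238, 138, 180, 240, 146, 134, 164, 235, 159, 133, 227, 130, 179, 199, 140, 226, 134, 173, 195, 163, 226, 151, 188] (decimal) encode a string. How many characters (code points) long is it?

12

Byte at offset 0: 0xD1 = 11010001 → 2-byte char (#1). Advance 2.
Byte at offset 2: 0xF0 = 11110000 → 4-byte char (#2). Advance 4.
Byte at offset 6: 0xD4 = 11010100 → 2-byte char (#3). Advance 2.
Byte at offset 8: 0xE1 = 11100001 → 3-byte char (#4). Advance 3.
Byte at offset 11: 0xEE = 11101110 → 3-byte char (#5). Advance 3.
Byte at offset 14: 0xF0 = 11110000 → 4-byte char (#6). Advance 4.
Byte at offset 18: 0xEB = 11101011 → 3-byte char (#7). Advance 3.
Byte at offset 21: 0xE3 = 11100011 → 3-byte char (#8). Advance 3.
Byte at offset 24: 0xC7 = 11000111 → 2-byte char (#9). Advance 2.
Byte at offset 26: 0xE2 = 11100010 → 3-byte char (#10). Advance 3.
Byte at offset 29: 0xC3 = 11000011 → 2-byte char (#11). Advance 2.
Byte at offset 31: 0xE2 = 11100010 → 3-byte char (#12). Advance 3.
Reached end at offset 34 after 12 code points.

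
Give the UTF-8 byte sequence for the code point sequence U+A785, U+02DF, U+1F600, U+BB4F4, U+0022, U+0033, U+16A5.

U+A785: 3-byte form → EA 9E 85.
U+02DF: 2-byte form → CB 9F.
U+1F600: 4-byte form → F0 9F 98 80.
U+BB4F4: 4-byte form → F2 BB 93 B4.
U+0022: 1-byte form → 22.
U+0033: 1-byte form → 33.
U+16A5: 3-byte form → E1 9A A5.
Concatenated (18 bytes): EA 9E 85 CB 9F F0 9F 98 80 F2 BB 93 B4 22 33 E1 9A A5.

EA 9E 85 CB 9F F0 9F 98 80 F2 BB 93 B4 22 33 E1 9A A5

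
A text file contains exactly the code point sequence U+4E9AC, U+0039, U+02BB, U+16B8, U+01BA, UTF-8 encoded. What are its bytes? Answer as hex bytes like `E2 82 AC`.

F1 8E A6 AC 39 CA BB E1 9A B8 C6 BA

U+4E9AC: 4-byte form → F1 8E A6 AC.
U+0039: 1-byte form → 39.
U+02BB: 2-byte form → CA BB.
U+16B8: 3-byte form → E1 9A B8.
U+01BA: 2-byte form → C6 BA.
Concatenated (12 bytes): F1 8E A6 AC 39 CA BB E1 9A B8 C6 BA.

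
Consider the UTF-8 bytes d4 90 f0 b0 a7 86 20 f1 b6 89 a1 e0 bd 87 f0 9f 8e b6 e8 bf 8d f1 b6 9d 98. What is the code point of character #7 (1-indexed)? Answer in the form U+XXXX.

Offset 0: leading byte 0xD4 = 11010100 → 2-byte char #1 = D4 90.
Offset 2: leading byte 0xF0 = 11110000 → 4-byte char #2 = F0 B0 A7 86.
Offset 6: leading byte 0x20 = 00100000 → 1-byte char #3 = 20.
Offset 7: leading byte 0xF1 = 11110001 → 4-byte char #4 = F1 B6 89 A1.
Offset 11: leading byte 0xE0 = 11100000 → 3-byte char #5 = E0 BD 87.
Offset 14: leading byte 0xF0 = 11110000 → 4-byte char #6 = F0 9F 8E B6.
Offset 18: leading byte 0xE8 = 11101000 → 3-byte char #7 = E8 BF 8D.
Leading byte 0xE8 = 11101000 matches 1110xxxx → 3-byte sequence.
Byte 1: 0xE8 = 11101000, payload 1000 (4 bits).
Byte 2: 0xBF = 10111111 (10xxxxxx ✓), payload 111111.
Byte 3: 0x8D = 10001101 (10xxxxxx ✓), payload 001101.
Concatenate: 1000111111001101 = 0x8FCD (16 bits → U+8FCD).

U+8FCD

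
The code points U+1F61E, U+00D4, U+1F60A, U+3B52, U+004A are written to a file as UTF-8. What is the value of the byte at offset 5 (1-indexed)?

1-indexed offset 5 is 0-indexed offset 4.
U+1F61E → 4-byte form F0 9F 98 9E at offsets 0–3.
U+00D4 → 2-byte form C3 94 at offsets 4–5.
Offset 4 falls in char 2's range; it's byte 1 of C3 94 = 0xC3.

0xC3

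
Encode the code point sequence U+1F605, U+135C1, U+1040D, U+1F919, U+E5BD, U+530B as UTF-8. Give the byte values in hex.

U+1F605: 4-byte form → F0 9F 98 85.
U+135C1: 4-byte form → F0 93 97 81.
U+1040D: 4-byte form → F0 90 90 8D.
U+1F919: 4-byte form → F0 9F A4 99.
U+E5BD: 3-byte form → EE 96 BD.
U+530B: 3-byte form → E5 8C 8B.
Concatenated (22 bytes): F0 9F 98 85 F0 93 97 81 F0 90 90 8D F0 9F A4 99 EE 96 BD E5 8C 8B.

F0 9F 98 85 F0 93 97 81 F0 90 90 8D F0 9F A4 99 EE 96 BD E5 8C 8B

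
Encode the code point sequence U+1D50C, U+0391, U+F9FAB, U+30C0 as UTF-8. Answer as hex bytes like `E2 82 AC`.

F0 9D 94 8C CE 91 F3 B9 BE AB E3 83 80

U+1D50C: 4-byte form → F0 9D 94 8C.
U+0391: 2-byte form → CE 91.
U+F9FAB: 4-byte form → F3 B9 BE AB.
U+30C0: 3-byte form → E3 83 80.
Concatenated (13 bytes): F0 9D 94 8C CE 91 F3 B9 BE AB E3 83 80.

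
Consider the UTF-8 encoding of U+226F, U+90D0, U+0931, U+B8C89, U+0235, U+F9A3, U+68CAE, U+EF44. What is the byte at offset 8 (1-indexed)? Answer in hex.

0xA4

1-indexed offset 8 is 0-indexed offset 7.
U+226F → 3-byte form E2 89 AF at offsets 0–2.
U+90D0 → 3-byte form E9 83 90 at offsets 3–5.
U+0931 → 3-byte form E0 A4 B1 at offsets 6–8.
Offset 7 falls in char 3's range; it's byte 2 of E0 A4 B1 = 0xA4.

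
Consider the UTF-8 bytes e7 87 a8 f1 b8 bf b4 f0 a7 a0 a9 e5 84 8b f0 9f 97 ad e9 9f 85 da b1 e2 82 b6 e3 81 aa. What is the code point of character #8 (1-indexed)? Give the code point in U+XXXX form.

Offset 0: leading byte 0xE7 = 11100111 → 3-byte char #1 = E7 87 A8.
Offset 3: leading byte 0xF1 = 11110001 → 4-byte char #2 = F1 B8 BF B4.
Offset 7: leading byte 0xF0 = 11110000 → 4-byte char #3 = F0 A7 A0 A9.
Offset 11: leading byte 0xE5 = 11100101 → 3-byte char #4 = E5 84 8B.
Offset 14: leading byte 0xF0 = 11110000 → 4-byte char #5 = F0 9F 97 AD.
Offset 18: leading byte 0xE9 = 11101001 → 3-byte char #6 = E9 9F 85.
Offset 21: leading byte 0xDA = 11011010 → 2-byte char #7 = DA B1.
Offset 23: leading byte 0xE2 = 11100010 → 3-byte char #8 = E2 82 B6.
Leading byte 0xE2 = 11100010 matches 1110xxxx → 3-byte sequence.
Byte 1: 0xE2 = 11100010, payload 0010 (4 bits).
Byte 2: 0x82 = 10000010 (10xxxxxx ✓), payload 000010.
Byte 3: 0xB6 = 10110110 (10xxxxxx ✓), payload 110110.
Concatenate: 0010000010110110 = 0x20B6 (16 bits → U+20B6).

U+20B6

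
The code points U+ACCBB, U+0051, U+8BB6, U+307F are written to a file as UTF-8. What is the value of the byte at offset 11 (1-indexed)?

0xBF

1-indexed offset 11 is 0-indexed offset 10.
U+ACCBB → 4-byte form F2 AC B2 BB at offsets 0–3.
U+0051 → 1-byte form 51 at offsets 4–4.
U+8BB6 → 3-byte form E8 AE B6 at offsets 5–7.
U+307F → 3-byte form E3 81 BF at offsets 8–10.
Offset 10 falls in char 4's range; it's byte 3 of E3 81 BF = 0xBF.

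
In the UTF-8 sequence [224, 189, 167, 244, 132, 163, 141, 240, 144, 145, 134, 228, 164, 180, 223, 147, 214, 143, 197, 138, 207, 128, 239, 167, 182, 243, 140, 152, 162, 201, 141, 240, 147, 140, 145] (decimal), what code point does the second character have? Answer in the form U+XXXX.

Offset 0: leading byte 0xE0 = 11100000 → 3-byte char #1 = E0 BD A7.
Offset 3: leading byte 0xF4 = 11110100 → 4-byte char #2 = F4 84 A3 8D.
Leading byte 0xF4 = 11110100 matches 11110xxx → 4-byte sequence.
Byte 1: 0xF4 = 11110100, payload 100 (3 bits).
Byte 2: 0x84 = 10000100 (10xxxxxx ✓), payload 000100.
Byte 3: 0xA3 = 10100011 (10xxxxxx ✓), payload 100011.
Byte 4: 0x8D = 10001101 (10xxxxxx ✓), payload 001101.
Concatenate: 100000100100011001101 = 0x1048CD (21 bits → U+1048CD).

U+1048CD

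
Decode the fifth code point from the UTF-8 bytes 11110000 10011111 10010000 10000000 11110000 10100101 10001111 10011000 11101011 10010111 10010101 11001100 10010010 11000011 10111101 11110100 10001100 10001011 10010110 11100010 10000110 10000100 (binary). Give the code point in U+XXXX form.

Offset 0: leading byte 0xF0 = 11110000 → 4-byte char #1 = F0 9F 90 80.
Offset 4: leading byte 0xF0 = 11110000 → 4-byte char #2 = F0 A5 8F 98.
Offset 8: leading byte 0xEB = 11101011 → 3-byte char #3 = EB 97 95.
Offset 11: leading byte 0xCC = 11001100 → 2-byte char #4 = CC 92.
Offset 13: leading byte 0xC3 = 11000011 → 2-byte char #5 = C3 BD.
Leading byte 0xC3 = 11000011 matches 110xxxxx → 2-byte sequence.
Byte 1: 0xC3 = 11000011, payload 00011 (5 bits).
Byte 2: 0xBD = 10111101 (10xxxxxx ✓), payload 111101.
Concatenate: 00011111101 = 0xFD (11 bits → U+00FD).

U+00FD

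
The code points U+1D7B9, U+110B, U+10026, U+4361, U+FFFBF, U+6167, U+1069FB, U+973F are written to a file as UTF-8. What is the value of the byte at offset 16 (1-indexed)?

0xBF

1-indexed offset 16 is 0-indexed offset 15.
U+1D7B9 → 4-byte form F0 9D 9E B9 at offsets 0–3.
U+110B → 3-byte form E1 84 8B at offsets 4–6.
U+10026 → 4-byte form F0 90 80 A6 at offsets 7–10.
U+4361 → 3-byte form E4 8D A1 at offsets 11–13.
U+FFFBF → 4-byte form F3 BF BE BF at offsets 14–17.
Offset 15 falls in char 5's range; it's byte 2 of F3 BF BE BF = 0xBF.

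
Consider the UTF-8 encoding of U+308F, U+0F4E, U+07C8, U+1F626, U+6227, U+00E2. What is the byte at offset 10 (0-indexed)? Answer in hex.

U+308F → 3-byte form E3 82 8F at offsets 0–2.
U+0F4E → 3-byte form E0 BD 8E at offsets 3–5.
U+07C8 → 2-byte form DF 88 at offsets 6–7.
U+1F626 → 4-byte form F0 9F 98 A6 at offsets 8–11.
Offset 10 falls in char 4's range; it's byte 3 of F0 9F 98 A6 = 0x98.

0x98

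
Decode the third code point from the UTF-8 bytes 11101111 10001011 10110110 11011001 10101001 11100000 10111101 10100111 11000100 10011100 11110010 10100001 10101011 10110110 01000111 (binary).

U+0F67

Offset 0: leading byte 0xEF = 11101111 → 3-byte char #1 = EF 8B B6.
Offset 3: leading byte 0xD9 = 11011001 → 2-byte char #2 = D9 A9.
Offset 5: leading byte 0xE0 = 11100000 → 3-byte char #3 = E0 BD A7.
Leading byte 0xE0 = 11100000 matches 1110xxxx → 3-byte sequence.
Byte 1: 0xE0 = 11100000, payload 0000 (4 bits).
Byte 2: 0xBD = 10111101 (10xxxxxx ✓), payload 111101.
Byte 3: 0xA7 = 10100111 (10xxxxxx ✓), payload 100111.
Concatenate: 0000111101100111 = 0xF67 (16 bits → U+0F67).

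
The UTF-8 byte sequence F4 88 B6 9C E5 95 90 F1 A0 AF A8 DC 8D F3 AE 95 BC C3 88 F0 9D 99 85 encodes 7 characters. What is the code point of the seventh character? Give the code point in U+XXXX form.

U+1D645

Offset 0: leading byte 0xF4 = 11110100 → 4-byte char #1 = F4 88 B6 9C.
Offset 4: leading byte 0xE5 = 11100101 → 3-byte char #2 = E5 95 90.
Offset 7: leading byte 0xF1 = 11110001 → 4-byte char #3 = F1 A0 AF A8.
Offset 11: leading byte 0xDC = 11011100 → 2-byte char #4 = DC 8D.
Offset 13: leading byte 0xF3 = 11110011 → 4-byte char #5 = F3 AE 95 BC.
Offset 17: leading byte 0xC3 = 11000011 → 2-byte char #6 = C3 88.
Offset 19: leading byte 0xF0 = 11110000 → 4-byte char #7 = F0 9D 99 85.
Leading byte 0xF0 = 11110000 matches 11110xxx → 4-byte sequence.
Byte 1: 0xF0 = 11110000, payload 000 (3 bits).
Byte 2: 0x9D = 10011101 (10xxxxxx ✓), payload 011101.
Byte 3: 0x99 = 10011001 (10xxxxxx ✓), payload 011001.
Byte 4: 0x85 = 10000101 (10xxxxxx ✓), payload 000101.
Concatenate: 000011101011001000101 = 0x1D645 (21 bits → U+1D645).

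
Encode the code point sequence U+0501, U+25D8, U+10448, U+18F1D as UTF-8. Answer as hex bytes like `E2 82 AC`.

U+0501: 2-byte form → D4 81.
U+25D8: 3-byte form → E2 97 98.
U+10448: 4-byte form → F0 90 91 88.
U+18F1D: 4-byte form → F0 98 BC 9D.
Concatenated (13 bytes): D4 81 E2 97 98 F0 90 91 88 F0 98 BC 9D.

D4 81 E2 97 98 F0 90 91 88 F0 98 BC 9D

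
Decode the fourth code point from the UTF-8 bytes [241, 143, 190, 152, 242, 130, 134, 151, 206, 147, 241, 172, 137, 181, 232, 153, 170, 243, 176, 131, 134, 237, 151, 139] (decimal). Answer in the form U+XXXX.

Offset 0: leading byte 0xF1 = 11110001 → 4-byte char #1 = F1 8F BE 98.
Offset 4: leading byte 0xF2 = 11110010 → 4-byte char #2 = F2 82 86 97.
Offset 8: leading byte 0xCE = 11001110 → 2-byte char #3 = CE 93.
Offset 10: leading byte 0xF1 = 11110001 → 4-byte char #4 = F1 AC 89 B5.
Leading byte 0xF1 = 11110001 matches 11110xxx → 4-byte sequence.
Byte 1: 0xF1 = 11110001, payload 001 (3 bits).
Byte 2: 0xAC = 10101100 (10xxxxxx ✓), payload 101100.
Byte 3: 0x89 = 10001001 (10xxxxxx ✓), payload 001001.
Byte 4: 0xB5 = 10110101 (10xxxxxx ✓), payload 110101.
Concatenate: 001101100001001110101 = 0x6C275 (21 bits → U+6C275).

U+6C275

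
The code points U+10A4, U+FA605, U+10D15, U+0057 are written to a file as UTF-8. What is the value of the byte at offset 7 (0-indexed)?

U+10A4 → 3-byte form E1 82 A4 at offsets 0–2.
U+FA605 → 4-byte form F3 BA 98 85 at offsets 3–6.
U+10D15 → 4-byte form F0 90 B4 95 at offsets 7–10.
Offset 7 falls in char 3's range; it's byte 1 of F0 90 B4 95 = 0xF0.

0xF0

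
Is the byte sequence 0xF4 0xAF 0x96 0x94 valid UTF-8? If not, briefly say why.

invalid (encodes a value above U+10FFFF)

Leading byte 0xF4 = 11110100 → 4-byte form.
Payload = 0x12F594, which exceeds U+10FFFF, the maximum Unicode code point. (Leading bytes F5–FF, or F4 followed by ≥ 0x90, are invalid.)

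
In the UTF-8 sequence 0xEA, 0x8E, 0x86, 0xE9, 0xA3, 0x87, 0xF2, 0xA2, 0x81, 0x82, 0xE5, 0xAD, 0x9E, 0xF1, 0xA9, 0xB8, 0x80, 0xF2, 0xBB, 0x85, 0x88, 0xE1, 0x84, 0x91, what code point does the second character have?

Offset 0: leading byte 0xEA = 11101010 → 3-byte char #1 = EA 8E 86.
Offset 3: leading byte 0xE9 = 11101001 → 3-byte char #2 = E9 A3 87.
Leading byte 0xE9 = 11101001 matches 1110xxxx → 3-byte sequence.
Byte 1: 0xE9 = 11101001, payload 1001 (4 bits).
Byte 2: 0xA3 = 10100011 (10xxxxxx ✓), payload 100011.
Byte 3: 0x87 = 10000111 (10xxxxxx ✓), payload 000111.
Concatenate: 1001100011000111 = 0x98C7 (16 bits → U+98C7).

U+98C7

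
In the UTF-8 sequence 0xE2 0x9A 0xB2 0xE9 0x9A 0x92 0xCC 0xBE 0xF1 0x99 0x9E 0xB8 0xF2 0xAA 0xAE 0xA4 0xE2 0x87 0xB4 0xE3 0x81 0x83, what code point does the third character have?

Offset 0: leading byte 0xE2 = 11100010 → 3-byte char #1 = E2 9A B2.
Offset 3: leading byte 0xE9 = 11101001 → 3-byte char #2 = E9 9A 92.
Offset 6: leading byte 0xCC = 11001100 → 2-byte char #3 = CC BE.
Leading byte 0xCC = 11001100 matches 110xxxxx → 2-byte sequence.
Byte 1: 0xCC = 11001100, payload 01100 (5 bits).
Byte 2: 0xBE = 10111110 (10xxxxxx ✓), payload 111110.
Concatenate: 01100111110 = 0x33E (11 bits → U+033E).

U+033E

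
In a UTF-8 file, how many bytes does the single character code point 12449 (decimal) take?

3

U+30A1 = 0x30A1. UTF-8 uses 1 byte below 0x80, 2 below 0x800, 3 below 0x10000, 4 up to 0x10FFFF. 0x30A1 is in U+0800–U+FFFF → 3 bytes.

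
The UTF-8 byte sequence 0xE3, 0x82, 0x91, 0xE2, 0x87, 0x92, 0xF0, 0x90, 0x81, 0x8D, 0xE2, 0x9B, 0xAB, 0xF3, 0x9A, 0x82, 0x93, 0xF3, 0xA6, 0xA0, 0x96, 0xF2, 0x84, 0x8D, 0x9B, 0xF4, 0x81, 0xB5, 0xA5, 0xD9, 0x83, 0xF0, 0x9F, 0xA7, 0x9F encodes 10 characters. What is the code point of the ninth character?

U+0643

Offset 0: leading byte 0xE3 = 11100011 → 3-byte char #1 = E3 82 91.
Offset 3: leading byte 0xE2 = 11100010 → 3-byte char #2 = E2 87 92.
Offset 6: leading byte 0xF0 = 11110000 → 4-byte char #3 = F0 90 81 8D.
Offset 10: leading byte 0xE2 = 11100010 → 3-byte char #4 = E2 9B AB.
Offset 13: leading byte 0xF3 = 11110011 → 4-byte char #5 = F3 9A 82 93.
Offset 17: leading byte 0xF3 = 11110011 → 4-byte char #6 = F3 A6 A0 96.
Offset 21: leading byte 0xF2 = 11110010 → 4-byte char #7 = F2 84 8D 9B.
Offset 25: leading byte 0xF4 = 11110100 → 4-byte char #8 = F4 81 B5 A5.
Offset 29: leading byte 0xD9 = 11011001 → 2-byte char #9 = D9 83.
Leading byte 0xD9 = 11011001 matches 110xxxxx → 2-byte sequence.
Byte 1: 0xD9 = 11011001, payload 11001 (5 bits).
Byte 2: 0x83 = 10000011 (10xxxxxx ✓), payload 000011.
Concatenate: 11001000011 = 0x643 (11 bits → U+0643).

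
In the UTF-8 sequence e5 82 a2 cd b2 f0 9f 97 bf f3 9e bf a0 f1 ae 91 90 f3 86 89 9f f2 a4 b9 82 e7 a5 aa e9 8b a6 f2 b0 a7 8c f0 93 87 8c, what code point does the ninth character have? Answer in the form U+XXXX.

U+92E6

Offset 0: leading byte 0xE5 = 11100101 → 3-byte char #1 = E5 82 A2.
Offset 3: leading byte 0xCD = 11001101 → 2-byte char #2 = CD B2.
Offset 5: leading byte 0xF0 = 11110000 → 4-byte char #3 = F0 9F 97 BF.
Offset 9: leading byte 0xF3 = 11110011 → 4-byte char #4 = F3 9E BF A0.
Offset 13: leading byte 0xF1 = 11110001 → 4-byte char #5 = F1 AE 91 90.
Offset 17: leading byte 0xF3 = 11110011 → 4-byte char #6 = F3 86 89 9F.
Offset 21: leading byte 0xF2 = 11110010 → 4-byte char #7 = F2 A4 B9 82.
Offset 25: leading byte 0xE7 = 11100111 → 3-byte char #8 = E7 A5 AA.
Offset 28: leading byte 0xE9 = 11101001 → 3-byte char #9 = E9 8B A6.
Leading byte 0xE9 = 11101001 matches 1110xxxx → 3-byte sequence.
Byte 1: 0xE9 = 11101001, payload 1001 (4 bits).
Byte 2: 0x8B = 10001011 (10xxxxxx ✓), payload 001011.
Byte 3: 0xA6 = 10100110 (10xxxxxx ✓), payload 100110.
Concatenate: 1001001011100110 = 0x92E6 (16 bits → U+92E6).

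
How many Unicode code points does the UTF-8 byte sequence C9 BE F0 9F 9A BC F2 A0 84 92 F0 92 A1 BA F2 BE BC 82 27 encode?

6

Byte at offset 0: 0xC9 = 11001001 → 2-byte char (#1). Advance 2.
Byte at offset 2: 0xF0 = 11110000 → 4-byte char (#2). Advance 4.
Byte at offset 6: 0xF2 = 11110010 → 4-byte char (#3). Advance 4.
Byte at offset 10: 0xF0 = 11110000 → 4-byte char (#4). Advance 4.
Byte at offset 14: 0xF2 = 11110010 → 4-byte char (#5). Advance 4.
Byte at offset 18: 0x27 = 00100111 → 1-byte char (#6). Advance 1.
Reached end at offset 19 after 6 code points.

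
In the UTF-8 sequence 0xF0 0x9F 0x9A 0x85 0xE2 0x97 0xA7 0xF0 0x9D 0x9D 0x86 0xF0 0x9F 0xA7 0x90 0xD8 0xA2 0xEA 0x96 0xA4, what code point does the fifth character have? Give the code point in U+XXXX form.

Offset 0: leading byte 0xF0 = 11110000 → 4-byte char #1 = F0 9F 9A 85.
Offset 4: leading byte 0xE2 = 11100010 → 3-byte char #2 = E2 97 A7.
Offset 7: leading byte 0xF0 = 11110000 → 4-byte char #3 = F0 9D 9D 86.
Offset 11: leading byte 0xF0 = 11110000 → 4-byte char #4 = F0 9F A7 90.
Offset 15: leading byte 0xD8 = 11011000 → 2-byte char #5 = D8 A2.
Leading byte 0xD8 = 11011000 matches 110xxxxx → 2-byte sequence.
Byte 1: 0xD8 = 11011000, payload 11000 (5 bits).
Byte 2: 0xA2 = 10100010 (10xxxxxx ✓), payload 100010.
Concatenate: 11000100010 = 0x622 (11 bits → U+0622).

U+0622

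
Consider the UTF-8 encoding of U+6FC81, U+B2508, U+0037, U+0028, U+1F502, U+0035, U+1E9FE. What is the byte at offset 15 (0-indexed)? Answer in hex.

U+6FC81 → 4-byte form F1 AF B2 81 at offsets 0–3.
U+B2508 → 4-byte form F2 B2 94 88 at offsets 4–7.
U+0037 → 1-byte form 37 at offsets 8–8.
U+0028 → 1-byte form 28 at offsets 9–9.
U+1F502 → 4-byte form F0 9F 94 82 at offsets 10–13.
U+0035 → 1-byte form 35 at offsets 14–14.
U+1E9FE → 4-byte form F0 9E A7 BE at offsets 15–18.
Offset 15 falls in char 7's range; it's byte 1 of F0 9E A7 BE = 0xF0.

0xF0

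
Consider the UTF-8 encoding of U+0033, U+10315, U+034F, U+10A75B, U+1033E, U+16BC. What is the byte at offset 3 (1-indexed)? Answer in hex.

1-indexed offset 3 is 0-indexed offset 2.
U+0033 → 1-byte form 33 at offsets 0–0.
U+10315 → 4-byte form F0 90 8C 95 at offsets 1–4.
Offset 2 falls in char 2's range; it's byte 2 of F0 90 8C 95 = 0x90.

0x90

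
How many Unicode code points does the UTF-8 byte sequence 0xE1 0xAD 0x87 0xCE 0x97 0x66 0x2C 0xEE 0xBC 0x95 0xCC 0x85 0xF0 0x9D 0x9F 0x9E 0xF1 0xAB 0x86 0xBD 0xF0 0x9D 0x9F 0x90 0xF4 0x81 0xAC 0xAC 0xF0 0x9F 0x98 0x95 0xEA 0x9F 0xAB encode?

Byte at offset 0: 0xE1 = 11100001 → 3-byte char (#1). Advance 3.
Byte at offset 3: 0xCE = 11001110 → 2-byte char (#2). Advance 2.
Byte at offset 5: 0x66 = 01100110 → 1-byte char (#3). Advance 1.
Byte at offset 6: 0x2C = 00101100 → 1-byte char (#4). Advance 1.
Byte at offset 7: 0xEE = 11101110 → 3-byte char (#5). Advance 3.
Byte at offset 10: 0xCC = 11001100 → 2-byte char (#6). Advance 2.
Byte at offset 12: 0xF0 = 11110000 → 4-byte char (#7). Advance 4.
Byte at offset 16: 0xF1 = 11110001 → 4-byte char (#8). Advance 4.
Byte at offset 20: 0xF0 = 11110000 → 4-byte char (#9). Advance 4.
Byte at offset 24: 0xF4 = 11110100 → 4-byte char (#10). Advance 4.
Byte at offset 28: 0xF0 = 11110000 → 4-byte char (#11). Advance 4.
Byte at offset 32: 0xEA = 11101010 → 3-byte char (#12). Advance 3.
Reached end at offset 35 after 12 code points.

12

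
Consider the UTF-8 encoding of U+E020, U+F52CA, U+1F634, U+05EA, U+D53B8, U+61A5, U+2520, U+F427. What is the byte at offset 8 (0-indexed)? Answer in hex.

0x9F

U+E020 → 3-byte form EE 80 A0 at offsets 0–2.
U+F52CA → 4-byte form F3 B5 8B 8A at offsets 3–6.
U+1F634 → 4-byte form F0 9F 98 B4 at offsets 7–10.
Offset 8 falls in char 3's range; it's byte 2 of F0 9F 98 B4 = 0x9F.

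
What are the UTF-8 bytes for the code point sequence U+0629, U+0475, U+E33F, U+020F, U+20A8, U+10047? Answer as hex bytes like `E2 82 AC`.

U+0629: 2-byte form → D8 A9.
U+0475: 2-byte form → D1 B5.
U+E33F: 3-byte form → EE 8C BF.
U+020F: 2-byte form → C8 8F.
U+20A8: 3-byte form → E2 82 A8.
U+10047: 4-byte form → F0 90 81 87.
Concatenated (16 bytes): D8 A9 D1 B5 EE 8C BF C8 8F E2 82 A8 F0 90 81 87.

D8 A9 D1 B5 EE 8C BF C8 8F E2 82 A8 F0 90 81 87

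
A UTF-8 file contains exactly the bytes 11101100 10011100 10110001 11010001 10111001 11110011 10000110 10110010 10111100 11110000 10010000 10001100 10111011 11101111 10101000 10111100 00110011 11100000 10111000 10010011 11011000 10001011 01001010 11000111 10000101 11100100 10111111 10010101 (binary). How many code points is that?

11

Byte at offset 0: 0xEC = 11101100 → 3-byte char (#1). Advance 3.
Byte at offset 3: 0xD1 = 11010001 → 2-byte char (#2). Advance 2.
Byte at offset 5: 0xF3 = 11110011 → 4-byte char (#3). Advance 4.
Byte at offset 9: 0xF0 = 11110000 → 4-byte char (#4). Advance 4.
Byte at offset 13: 0xEF = 11101111 → 3-byte char (#5). Advance 3.
Byte at offset 16: 0x33 = 00110011 → 1-byte char (#6). Advance 1.
Byte at offset 17: 0xE0 = 11100000 → 3-byte char (#7). Advance 3.
Byte at offset 20: 0xD8 = 11011000 → 2-byte char (#8). Advance 2.
Byte at offset 22: 0x4A = 01001010 → 1-byte char (#9). Advance 1.
Byte at offset 23: 0xC7 = 11000111 → 2-byte char (#10). Advance 2.
Byte at offset 25: 0xE4 = 11100100 → 3-byte char (#11). Advance 3.
Reached end at offset 28 after 11 code points.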